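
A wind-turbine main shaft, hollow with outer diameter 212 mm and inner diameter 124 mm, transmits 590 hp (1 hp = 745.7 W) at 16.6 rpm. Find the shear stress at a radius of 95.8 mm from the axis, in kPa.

ω = 2π·16.6/60 = 1.738 rad/s, so T = P/ω = 590×745.7 / 1.738 = 253100 N·m.
J = π(d_o⁴ − d_i⁴)/32 = π(0.212⁴ − 0.124⁴)/32 = 1.751×10^-4 m⁴.
Shear stress varies linearly with radius: τ = T·r/J = 253100 × 0.0958 / 1.751×10^-4 = 1.385×10^8 Pa.

138000 kPa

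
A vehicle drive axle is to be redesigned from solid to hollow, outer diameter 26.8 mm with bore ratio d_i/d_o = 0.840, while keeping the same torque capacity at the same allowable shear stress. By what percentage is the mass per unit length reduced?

53.4 %

Equal τ_max and T ⇒ the solid shaft needs d_s³ = d_o³(1−k⁴), so d_s = 26.8·(1−0.840⁴)^(1/3) = 21.30 mm.
Area ratio A_h/A_s = d_o²(1−k²)/d_s² = (1−k²)/(1−k⁴)^(2/3) = 0.4660.
Mass saving = 1 − 0.4660 = 53.4 %.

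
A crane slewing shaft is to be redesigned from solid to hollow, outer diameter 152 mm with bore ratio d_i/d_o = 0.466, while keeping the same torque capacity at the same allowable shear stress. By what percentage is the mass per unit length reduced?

19.2 %

Equal τ_max and T ⇒ the solid shaft needs d_s³ = d_o³(1−k⁴), so d_s = 152·(1−0.466⁴)^(1/3) = 149.6 mm.
Area ratio A_h/A_s = d_o²(1−k²)/d_s² = (1−k²)/(1−k⁴)^(2/3) = 0.8085.
Mass saving = 1 − 0.8085 = 19.2 %.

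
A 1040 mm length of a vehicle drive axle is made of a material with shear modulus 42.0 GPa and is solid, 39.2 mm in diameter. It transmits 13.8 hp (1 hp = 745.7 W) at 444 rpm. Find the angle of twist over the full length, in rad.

ω = 2π·444/60 = 46.50 rad/s, so T = P/ω = 13.8×745.7 / 46.50 = 221.3 N·m.
J = πd⁴/32 = π(0.0392)⁴/32 = 2.318×10^-7 m⁴.
θ = T·L/(G·J) = 221.3 × 1.04 / (42.0×10⁹ × 2.318×10^-7) = 0.02364 rad.

0.0236 rad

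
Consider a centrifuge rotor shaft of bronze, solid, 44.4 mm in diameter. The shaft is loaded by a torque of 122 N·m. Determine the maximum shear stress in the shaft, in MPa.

7.10 MPa

J = πd⁴/32 = π(0.0444)⁴/32 = 3.815×10^-7 m⁴.
τ_max = T·r/J = 122.0 × 0.0222 / 3.815×10^-7 = 7.099×10^6 Pa.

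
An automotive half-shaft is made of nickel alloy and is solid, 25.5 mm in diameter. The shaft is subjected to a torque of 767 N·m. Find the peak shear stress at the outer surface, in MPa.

J = πd⁴/32 = π(0.0255)⁴/32 = 4.151×10^-8 m⁴.
τ_max = T·r/J = 767.0 × 0.0127 / 4.151×10^-8 = 2.356×10^8 Pa.

236 MPa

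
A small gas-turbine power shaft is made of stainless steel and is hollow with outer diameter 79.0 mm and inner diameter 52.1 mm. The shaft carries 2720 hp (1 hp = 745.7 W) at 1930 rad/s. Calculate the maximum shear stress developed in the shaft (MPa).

ω = 1930 rad/s, so T = P/ω = 2720×745.7 / 1930 = 1051 N·m.
J = π(d_o⁴ − d_i⁴)/32 = π(0.0790⁴ − 0.0521⁴)/32 = 3.101×10^-6 m⁴.
τ_max = T·r/J = 1051 × 0.0395 / 3.101×10^-6 = 1.339×10^7 Pa.

13.4 MPa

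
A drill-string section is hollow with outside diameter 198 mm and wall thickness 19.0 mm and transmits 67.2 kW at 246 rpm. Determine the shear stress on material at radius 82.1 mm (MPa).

ω = 2π·246/60 = 25.76 rad/s, so T = P/ω = 67.2×10³ / 25.76 = 2609 N·m.
J = π(d_o⁴ − d_i⁴)/32 = π(0.198⁴ − 0.160⁴)/32 = 8.655×10^-5 m⁴.
Shear stress varies linearly with radius: τ = T·r/J = 2609 × 0.0821 / 8.655×10^-5 = 2.474×10^6 Pa.

2.47 MPa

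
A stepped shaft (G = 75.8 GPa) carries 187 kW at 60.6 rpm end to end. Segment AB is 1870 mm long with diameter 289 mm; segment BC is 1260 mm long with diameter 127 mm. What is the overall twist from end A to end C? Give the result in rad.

ω = 2π·60.6/60 = 6.346 rad/s, so T = P/ω = 187×10³ / 6.346 = 29470 N·m.
J_AB = π(0.289)⁴/32 = 6.85×10^-4 m⁴; J_BC = π(0.127)⁴/32 = 2.55×10^-5 m⁴.
θ = (T/G)·Σ L_i/J_i = (29470/75.8×10⁹)·(1.87/6.85×10^-4 + 1.26/2.55×10^-5) = 0.02024 rad.

0.0202 rad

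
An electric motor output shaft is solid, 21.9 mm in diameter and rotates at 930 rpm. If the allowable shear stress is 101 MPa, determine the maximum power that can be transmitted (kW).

20.3 kW

J = πd⁴/32 = π(0.0219)⁴/32 = 2.258×10^-8 m⁴.
T_max = τ_allow·J/r = 1.01×10^8 × 2.258×10^-8 / 0.0109 = 208.3 N·m.
ω = 2π·930/60 = 97.39 rad/s, so P_max = T_max·ω = 2.029×10^4 W.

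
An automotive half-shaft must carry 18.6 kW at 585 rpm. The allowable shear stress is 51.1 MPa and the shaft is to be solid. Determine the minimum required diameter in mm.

31.2 mm

ω = 2π·585/60 = 61.26 rad/s, so T = P/ω = 18.6×10³ / 61.26 = 303.6 N·m.
For a solid shaft τ_max = 16T/(πd³), so d = (16T/(π τ_allow))^(1/3) = (16·303.6/(π·5.11×10^7))^(1/3) = 0.03116 m.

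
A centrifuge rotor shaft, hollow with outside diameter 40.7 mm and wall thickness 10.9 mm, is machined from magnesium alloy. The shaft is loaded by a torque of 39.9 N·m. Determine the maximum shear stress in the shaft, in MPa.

J = π(d_o⁴ − d_i⁴)/32 = π(0.0407⁴ − 0.0189⁴)/32 = 2.569×10^-7 m⁴.
τ_max = T·r/J = 39.90 × 0.0204 / 2.569×10^-7 = 3.161×10^6 Pa.

3.16 MPa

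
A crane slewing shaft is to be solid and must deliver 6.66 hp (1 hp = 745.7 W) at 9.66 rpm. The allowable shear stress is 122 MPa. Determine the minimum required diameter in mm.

59.0 mm

ω = 2π·9.66/60 = 1.012 rad/s, so T = P/ω = 6.66×745.7 / 1.012 = 4909 N·m.
For a solid shaft τ_max = 16T/(πd³), so d = (16T/(π τ_allow))^(1/3) = (16·4909/(π·1.22×10^8))^(1/3) = 0.05896 m.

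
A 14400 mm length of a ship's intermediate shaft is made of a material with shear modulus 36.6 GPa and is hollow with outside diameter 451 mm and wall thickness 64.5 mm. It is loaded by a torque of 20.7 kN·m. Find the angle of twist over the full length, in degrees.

J = π(d_o⁴ − d_i⁴)/32 = π(0.451⁴ − 0.322⁴)/32 = 3.006×10^-3 m⁴.
θ = T·L/(G·J) = 20700 × 14.4 / (36.6×10⁹ × 3.006×10^-3) = 2.709×10^-3 rad.

0.155°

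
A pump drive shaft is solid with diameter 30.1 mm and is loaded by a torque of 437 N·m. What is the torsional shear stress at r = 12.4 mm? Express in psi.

J = πd⁴/32 = π(0.0301)⁴/32 = 8.059×10^-8 m⁴.
Shear stress varies linearly with radius: τ = T·r/J = 437.0 × 0.0124 / 8.059×10^-8 = 6.724×10^7 Pa.

9750 psi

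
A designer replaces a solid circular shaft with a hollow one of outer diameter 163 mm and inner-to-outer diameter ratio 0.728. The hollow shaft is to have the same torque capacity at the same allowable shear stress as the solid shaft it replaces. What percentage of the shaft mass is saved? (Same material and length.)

Equal τ_max and T ⇒ the solid shaft needs d_s³ = d_o³(1−k⁴), so d_s = 163·(1−0.728⁴)^(1/3) = 146.0 mm.
Area ratio A_h/A_s = d_o²(1−k²)/d_s² = (1−k²)/(1−k⁴)^(2/3) = 0.5856.
Mass saving = 1 − 0.5856 = 41.4 %.

41.4 %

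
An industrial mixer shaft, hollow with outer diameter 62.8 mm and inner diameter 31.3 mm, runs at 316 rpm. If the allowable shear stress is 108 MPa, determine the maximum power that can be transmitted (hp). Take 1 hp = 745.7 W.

J = π(d_o⁴ − d_i⁴)/32 = π(0.0628⁴ − 0.0313⁴)/32 = 1.433×10^-6 m⁴.
T_max = τ_allow·J/r = 1.08×10^8 × 1.433×10^-6 / 0.0314 = 4928 N·m.
ω = 2π·316/60 = 33.09 rad/s, so P_max = T_max·ω = 1.631×10^5 W.

219 hp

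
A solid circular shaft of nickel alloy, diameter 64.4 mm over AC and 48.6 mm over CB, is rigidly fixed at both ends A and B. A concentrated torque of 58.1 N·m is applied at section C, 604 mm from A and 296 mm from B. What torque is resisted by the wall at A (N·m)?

Compatibility: T_A·a/J_AC = T_B·b/J_CB with T_A + T_B = T₀.
J_AC = 1.69×10^-6 m⁴, J_CB = 5.48×10^-7 m⁴, so T_A = T₀·(J_AC/a)/((J_AC/a)+(J_CB/b)) = 34.96 N·m, T_B = 23.14 N·m.

35.0 N·m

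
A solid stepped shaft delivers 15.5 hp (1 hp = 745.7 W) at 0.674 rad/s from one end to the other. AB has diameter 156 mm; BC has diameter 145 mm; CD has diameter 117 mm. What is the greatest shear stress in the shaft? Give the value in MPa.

54.5 MPa

ω = 0.674 rad/s, so T = P/ω = 15.5×745.7 / 0.6740 = 17150 N·m.
Under the same torque, τ_max = 16T/(πd³) is largest where d is smallest — segment CD (d = 117 mm).
τ_max = 16·17150/(π·(0.117)³) = 5.453×10^7 Pa.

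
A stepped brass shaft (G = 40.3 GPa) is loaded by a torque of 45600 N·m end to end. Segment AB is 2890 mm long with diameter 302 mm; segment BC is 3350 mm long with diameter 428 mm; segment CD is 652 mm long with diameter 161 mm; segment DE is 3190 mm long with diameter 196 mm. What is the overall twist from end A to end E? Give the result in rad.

0.0413 rad

J_AB = π(0.302)⁴/32 = 8.17×10^-4 m⁴; J_BC = π(0.428)⁴/32 = 3.29×10^-3 m⁴; J_CD = π(0.161)⁴/32 = 6.60×10^-5 m⁴; J_DE = π(0.196)⁴/32 = 1.45×10^-4 m⁴.
θ = (T/G)·Σ L_i/J_i = (45600/40.3×10⁹)·(2.89/8.17×10^-4 + 3.35/3.29×10^-3 + 0.652/6.60×10^-5 + 3.19/1.45×10^-4) = 0.04125 rad.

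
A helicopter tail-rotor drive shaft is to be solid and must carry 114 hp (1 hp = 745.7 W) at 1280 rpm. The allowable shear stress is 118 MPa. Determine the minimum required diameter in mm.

ω = 2π·1280/60 = 134.0 rad/s, so T = P/ω = 114×745.7 / 134.0 = 634.2 N·m.
For a solid shaft τ_max = 16T/(πd³), so d = (16T/(π τ_allow))^(1/3) = (16·634.2/(π·1.18×10^8))^(1/3) = 0.03014 m.

30.1 mm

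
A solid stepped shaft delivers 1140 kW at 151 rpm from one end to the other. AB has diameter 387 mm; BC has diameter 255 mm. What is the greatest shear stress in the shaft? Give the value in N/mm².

22.1 N/mm²

ω = 2π·151/60 = 15.81 rad/s, so T = P/ω = 1140×10³ / 15.81 = 72090 N·m.
Under the same torque, τ_max = 16T/(πd³) is largest where d is smallest — segment BC (d = 255 mm).
τ_max = 16·72090/(π·(0.255)³) = 2.214×10^7 Pa.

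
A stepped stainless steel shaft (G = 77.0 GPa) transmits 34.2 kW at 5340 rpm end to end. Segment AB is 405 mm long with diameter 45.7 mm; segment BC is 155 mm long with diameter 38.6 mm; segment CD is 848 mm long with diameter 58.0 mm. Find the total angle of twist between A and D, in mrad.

1.92 mrad

ω = 2π·5340/60 = 559.2 rad/s, so T = P/ω = 34.2×10³ / 559.2 = 61.16 N·m.
J_AB = π(0.0457)⁴/32 = 4.28×10^-7 m⁴; J_BC = π(0.0386)⁴/32 = 2.18×10^-7 m⁴; J_CD = π(0.0580)⁴/32 = 1.11×10^-6 m⁴.
θ = (T/G)·Σ L_i/J_i = (61.16/77.0×10⁹)·(0.405/4.28×10^-7 + 0.155/2.18×10^-7 + 0.848/1.11×10^-6) = 1.922×10^-3 rad.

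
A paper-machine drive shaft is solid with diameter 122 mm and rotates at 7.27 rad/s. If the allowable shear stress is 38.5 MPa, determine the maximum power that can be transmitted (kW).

99.8 kW

J = πd⁴/32 = π(0.122)⁴/32 = 2.175×10^-5 m⁴.
T_max = τ_allow·J/r = 3.85×10^7 × 2.175×10^-5 / 0.0610 = 13730 N·m.
ω = 7.27 rad/s, so P_max = T_max·ω = 9.979×10^4 W.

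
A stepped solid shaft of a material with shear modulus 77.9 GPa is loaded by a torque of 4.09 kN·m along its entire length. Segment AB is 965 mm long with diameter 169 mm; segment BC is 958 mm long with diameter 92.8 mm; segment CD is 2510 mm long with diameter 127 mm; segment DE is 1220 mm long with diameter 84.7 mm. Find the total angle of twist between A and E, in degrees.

1.45°

J_AB = π(0.169)⁴/32 = 8.01×10^-5 m⁴; J_BC = π(0.0928)⁴/32 = 7.28×10^-6 m⁴; J_CD = π(0.127)⁴/32 = 2.55×10^-5 m⁴; J_DE = π(0.0847)⁴/32 = 5.05×10^-6 m⁴.
θ = (T/G)·Σ L_i/J_i = (4090/77.9×10⁹)·(0.965/8.01×10^-5 + 0.958/7.28×10^-6 + 2.51/2.55×10^-5 + 1.22/5.05×10^-6) = 0.02538 rad.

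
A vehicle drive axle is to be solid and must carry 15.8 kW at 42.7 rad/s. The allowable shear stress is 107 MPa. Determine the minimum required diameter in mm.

ω = 42.7 rad/s, so T = P/ω = 15.8×10³ / 42.70 = 370.0 N·m.
For a solid shaft τ_max = 16T/(πd³), so d = (16T/(π τ_allow))^(1/3) = (16·370.0/(π·1.07×10^8))^(1/3) = 0.02602 m.

26.0 mm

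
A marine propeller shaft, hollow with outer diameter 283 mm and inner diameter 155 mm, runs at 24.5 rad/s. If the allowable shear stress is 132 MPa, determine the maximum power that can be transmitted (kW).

13100 kW

J = π(d_o⁴ − d_i⁴)/32 = π(0.283⁴ − 0.155⁴)/32 = 5.731×10^-4 m⁴.
T_max = τ_allow·J/r = 1.32×10^8 × 5.731×10^-4 / 0.141 = 534600 N·m.
ω = 24.5 rad/s, so P_max = T_max·ω = 1.310×10^7 W.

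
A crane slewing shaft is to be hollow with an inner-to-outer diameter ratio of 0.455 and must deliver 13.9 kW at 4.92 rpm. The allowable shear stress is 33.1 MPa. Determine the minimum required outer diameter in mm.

ω = 2π·4.92/60 = 0.5152 rad/s, so T = P/ω = 13.9×10³ / 0.5152 = 26980 N·m.
For a hollow shaft with d_i/d_o = 0.455: τ_max = 16T/(π d_o³ (1−k⁴)), so d_o = [16T/(π τ_allow (1−k⁴))]^(1/3) = [16·26980/(π·3.31×10^7·0.9571)]^(1/3) = 0.1631 m.

163 mm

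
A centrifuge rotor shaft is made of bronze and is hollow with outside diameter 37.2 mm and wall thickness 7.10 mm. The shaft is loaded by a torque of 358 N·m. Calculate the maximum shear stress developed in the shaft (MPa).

41.5 MPa

J = π(d_o⁴ − d_i⁴)/32 = π(0.0372⁴ − 0.0230⁴)/32 = 1.605×10^-7 m⁴.
τ_max = T·r/J = 358.0 × 0.0186 / 1.605×10^-7 = 4.148×10^7 Pa.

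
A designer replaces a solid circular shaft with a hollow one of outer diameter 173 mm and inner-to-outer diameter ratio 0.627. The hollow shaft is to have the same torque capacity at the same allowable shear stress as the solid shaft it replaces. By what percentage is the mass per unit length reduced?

32.1 %

Equal τ_max and T ⇒ the solid shaft needs d_s³ = d_o³(1−k⁴), so d_s = 173·(1−0.627⁴)^(1/3) = 163.6 mm.
Area ratio A_h/A_s = d_o²(1−k²)/d_s² = (1−k²)/(1−k⁴)^(2/3) = 0.6787.
Mass saving = 1 − 0.6787 = 32.1 %.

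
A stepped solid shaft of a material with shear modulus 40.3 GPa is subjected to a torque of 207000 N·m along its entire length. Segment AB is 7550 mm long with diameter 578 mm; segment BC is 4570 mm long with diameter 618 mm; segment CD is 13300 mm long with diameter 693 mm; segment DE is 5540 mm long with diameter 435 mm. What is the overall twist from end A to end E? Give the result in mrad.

16.3 mrad

J_AB = π(0.578)⁴/32 = 0.0110 m⁴; J_BC = π(0.618)⁴/32 = 0.0143 m⁴; J_CD = π(0.693)⁴/32 = 0.0226 m⁴; J_DE = π(0.435)⁴/32 = 3.52×10^-3 m⁴.
θ = (T/G)·Σ L_i/J_i = (207000/40.3×10⁹)·(7.55/0.0110 + 4.57/0.0143 + 13.3/0.0226 + 5.54/3.52×10^-3) = 0.01629 rad.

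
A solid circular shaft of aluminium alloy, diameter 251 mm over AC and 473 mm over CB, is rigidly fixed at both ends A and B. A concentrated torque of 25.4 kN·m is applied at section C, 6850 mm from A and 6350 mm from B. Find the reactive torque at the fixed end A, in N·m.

Compatibility: T_A·a/J_AC = T_B·b/J_CB with T_A + T_B = T₀.
J_AC = 3.90×10^-4 m⁴, J_CB = 4.91×10^-3 m⁴, so T_A = T₀·(J_AC/a)/((J_AC/a)+(J_CB/b)) = 1739 N·m, T_B = 23660 N·m.

1740 N·m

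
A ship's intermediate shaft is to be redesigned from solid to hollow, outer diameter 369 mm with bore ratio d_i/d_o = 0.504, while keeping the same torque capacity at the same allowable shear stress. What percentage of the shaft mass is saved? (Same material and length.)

22.0 %

Equal τ_max and T ⇒ the solid shaft needs d_s³ = d_o³(1−k⁴), so d_s = 369·(1−0.504⁴)^(1/3) = 360.9 mm.
Area ratio A_h/A_s = d_o²(1−k²)/d_s² = (1−k²)/(1−k⁴)^(2/3) = 0.7799.
Mass saving = 1 − 0.7799 = 22.0 %.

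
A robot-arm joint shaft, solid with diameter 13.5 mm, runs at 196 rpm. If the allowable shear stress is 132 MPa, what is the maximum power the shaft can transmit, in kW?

J = πd⁴/32 = π(0.0135)⁴/32 = 3.261×10^-9 m⁴.
T_max = τ_allow·J/r = 1.32×10^8 × 3.261×10^-9 / 0.00675 = 63.77 N·m.
ω = 2π·196/60 = 20.53 rad/s, so P_max = T_max·ω = 1309 W.

1.31 kW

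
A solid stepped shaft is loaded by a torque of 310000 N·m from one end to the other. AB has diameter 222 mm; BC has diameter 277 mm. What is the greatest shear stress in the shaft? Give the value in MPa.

144 MPa

Under the same torque, τ_max = 16T/(πd³) is largest where d is smallest — segment AB (d = 222 mm).
τ_max = 16·310000/(π·(0.222)³) = 1.443×10^8 Pa.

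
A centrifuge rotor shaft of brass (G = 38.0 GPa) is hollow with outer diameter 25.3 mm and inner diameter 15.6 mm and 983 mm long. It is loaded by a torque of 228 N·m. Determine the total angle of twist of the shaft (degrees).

J = π(d_o⁴ − d_i⁴)/32 = π(0.0253⁴ − 0.0156⁴)/32 = 3.441×10^-8 m⁴.
θ = T·L/(G·J) = 228.0 × 0.983 / (38.0×10⁹ × 3.441×10^-8) = 0.1714 rad.

9.82°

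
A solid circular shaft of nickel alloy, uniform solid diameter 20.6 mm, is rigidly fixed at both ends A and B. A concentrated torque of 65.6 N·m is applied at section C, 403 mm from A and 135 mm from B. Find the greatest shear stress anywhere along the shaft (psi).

4150 psi

With uniform GJ and both ends fixed, compatibility θ_AC = θ_CB gives T_A·a = T_B·b, together with T_A + T_B = T₀.
T_A = T₀·b/(a+b) = 65.60·135/538.0 = 16.46 N·m; T_B = 49.14 N·m.
τ in each portion: τ_AC = 9.59×10^6 Pa, τ_CB = 2.86×10^7 Pa; maximum is in CB.
τ_max = T_CB·r/J = 49.14·0.0103/1.77×10^-8 = 2.863×10^7 Pa.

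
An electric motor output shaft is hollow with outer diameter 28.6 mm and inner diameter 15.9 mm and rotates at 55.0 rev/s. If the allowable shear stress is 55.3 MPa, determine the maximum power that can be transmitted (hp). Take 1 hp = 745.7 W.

J = π(d_o⁴ − d_i⁴)/32 = π(0.0286⁴ − 0.0159⁴)/32 = 5.941×10^-8 m⁴.
T_max = τ_allow·J/r = 5.53×10^7 × 5.941×10^-8 / 0.0143 = 229.7 N·m.
ω = 2π·55.0 = 345.6 rad/s, so P_max = T_max·ω = 7.939×10^4 W.

106 hp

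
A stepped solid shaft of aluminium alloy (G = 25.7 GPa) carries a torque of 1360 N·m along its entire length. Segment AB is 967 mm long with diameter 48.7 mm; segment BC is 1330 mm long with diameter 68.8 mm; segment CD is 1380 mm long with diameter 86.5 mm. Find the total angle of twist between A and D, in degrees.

7.90°

J_AB = π(0.0487)⁴/32 = 5.52×10^-7 m⁴; J_BC = π(0.0688)⁴/32 = 2.20×10^-6 m⁴; J_CD = π(0.0865)⁴/32 = 5.50×10^-6 m⁴.
θ = (T/G)·Σ L_i/J_i = (1360/25.7×10⁹)·(0.967/5.52×10^-7 + 1.33/2.20×10^-6 + 1.38/5.50×10^-6) = 0.1379 rad.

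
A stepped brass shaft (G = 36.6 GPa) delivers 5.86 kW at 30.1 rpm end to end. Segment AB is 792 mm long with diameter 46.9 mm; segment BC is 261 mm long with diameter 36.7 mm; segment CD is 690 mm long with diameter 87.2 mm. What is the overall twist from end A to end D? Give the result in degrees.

9.47°

ω = 2π·30.1/60 = 3.152 rad/s, so T = P/ω = 5.86×10³ / 3.152 = 1859 N·m.
J_AB = π(0.0469)⁴/32 = 4.75×10^-7 m⁴; J_BC = π(0.0367)⁴/32 = 1.78×10^-7 m⁴; J_CD = π(0.0872)⁴/32 = 5.68×10^-6 m⁴.
θ = (T/G)·Σ L_i/J_i = (1859/36.6×10⁹)·(0.792/4.75×10^-7 + 0.261/1.78×10^-7 + 0.690/5.68×10^-6) = 0.1653 rad.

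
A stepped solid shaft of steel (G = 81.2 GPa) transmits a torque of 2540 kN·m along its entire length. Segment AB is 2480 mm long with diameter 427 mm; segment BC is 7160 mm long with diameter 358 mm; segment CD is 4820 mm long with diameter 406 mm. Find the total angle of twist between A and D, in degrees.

J_AB = π(0.427)⁴/32 = 3.26×10^-3 m⁴; J_BC = π(0.358)⁴/32 = 1.61×10^-3 m⁴; J_CD = π(0.406)⁴/32 = 2.67×10^-3 m⁴.
θ = (T/G)·Σ L_i/J_i = (2.540e6/81.2×10⁹)·(2.48/3.26×10^-3 + 7.16/1.61×10^-3 + 4.82/2.67×10^-3) = 0.2192 rad.

12.6°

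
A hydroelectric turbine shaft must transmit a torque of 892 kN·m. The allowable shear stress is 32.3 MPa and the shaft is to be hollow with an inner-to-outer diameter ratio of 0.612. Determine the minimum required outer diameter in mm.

For a hollow shaft with d_i/d_o = 0.612: τ_max = 16T/(π d_o³ (1−k⁴)), so d_o = [16T/(π τ_allow (1−k⁴))]^(1/3) = [16·892000/(π·3.23×10^7·0.8597)]^(1/3) = 0.5469 m.

547 mm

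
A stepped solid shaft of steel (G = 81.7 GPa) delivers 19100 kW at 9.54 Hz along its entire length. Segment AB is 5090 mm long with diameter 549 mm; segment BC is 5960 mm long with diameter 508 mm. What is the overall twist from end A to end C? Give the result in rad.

0.00578 rad

ω = 2π·9.54 = 59.94 rad/s, so T = P/ω = 19100×10³ / 59.94 = 318600 N·m.
J_AB = π(0.549)⁴/32 = 8.92×10^-3 m⁴; J_BC = π(0.508)⁴/32 = 6.54×10^-3 m⁴.
θ = (T/G)·Σ L_i/J_i = (318600/81.7×10⁹)·(5.09/8.92×10^-3 + 5.96/6.54×10^-3) = 5.781×10^-3 rad.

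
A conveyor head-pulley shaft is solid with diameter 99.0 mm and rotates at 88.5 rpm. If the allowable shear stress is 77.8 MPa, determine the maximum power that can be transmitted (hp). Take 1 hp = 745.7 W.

184 hp

J = πd⁴/32 = π(0.0990)⁴/32 = 9.431×10^-6 m⁴.
T_max = τ_allow·J/r = 7.78×10^7 × 9.431×10^-6 / 0.0495 = 14820 N·m.
ω = 2π·88.5/60 = 9.268 rad/s, so P_max = T_max·ω = 1.374×10^5 W.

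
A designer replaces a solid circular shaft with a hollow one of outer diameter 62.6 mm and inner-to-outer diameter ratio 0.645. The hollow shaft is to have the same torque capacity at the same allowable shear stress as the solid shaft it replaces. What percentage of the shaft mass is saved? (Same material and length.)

33.7 %

Equal τ_max and T ⇒ the solid shaft needs d_s³ = d_o³(1−k⁴), so d_s = 62.6·(1−0.645⁴)^(1/3) = 58.76 mm.
Area ratio A_h/A_s = d_o²(1−k²)/d_s² = (1−k²)/(1−k⁴)^(2/3) = 0.6629.
Mass saving = 1 − 0.6629 = 33.7 %.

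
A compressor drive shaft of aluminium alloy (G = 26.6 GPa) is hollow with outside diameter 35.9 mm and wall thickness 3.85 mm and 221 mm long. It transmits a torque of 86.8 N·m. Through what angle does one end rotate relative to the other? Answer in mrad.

7.14 mrad

J = π(d_o⁴ − d_i⁴)/32 = π(0.0359⁴ − 0.0282⁴)/32 = 1.010×10^-7 m⁴.
θ = T·L/(G·J) = 86.80 × 0.221 / (26.6×10⁹ × 1.010×10^-7) = 7.141×10^-3 rad.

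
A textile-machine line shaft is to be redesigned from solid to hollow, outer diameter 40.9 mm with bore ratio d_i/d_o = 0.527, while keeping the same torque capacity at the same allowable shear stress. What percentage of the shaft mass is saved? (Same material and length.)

23.8 %

Equal τ_max and T ⇒ the solid shaft needs d_s³ = d_o³(1−k⁴), so d_s = 40.9·(1−0.527⁴)^(1/3) = 39.82 mm.
Area ratio A_h/A_s = d_o²(1−k²)/d_s² = (1−k²)/(1−k⁴)^(2/3) = 0.7620.
Mass saving = 1 − 0.7620 = 23.8 %.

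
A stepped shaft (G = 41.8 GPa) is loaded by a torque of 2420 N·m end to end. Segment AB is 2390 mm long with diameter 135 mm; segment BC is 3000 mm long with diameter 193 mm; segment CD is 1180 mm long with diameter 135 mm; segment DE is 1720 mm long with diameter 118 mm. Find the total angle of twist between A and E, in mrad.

12.8 mrad

J_AB = π(0.135)⁴/32 = 3.26×10^-5 m⁴; J_BC = π(0.193)⁴/32 = 1.36×10^-4 m⁴; J_CD = π(0.135)⁴/32 = 3.26×10^-5 m⁴; J_DE = π(0.118)⁴/32 = 1.90×10^-5 m⁴.
θ = (T/G)·Σ L_i/J_i = (2420/41.8×10⁹)·(2.39/3.26×10^-5 + 3.00/1.36×10^-4 + 1.18/3.26×10^-5 + 1.72/1.90×10^-5) = 0.01285 rad.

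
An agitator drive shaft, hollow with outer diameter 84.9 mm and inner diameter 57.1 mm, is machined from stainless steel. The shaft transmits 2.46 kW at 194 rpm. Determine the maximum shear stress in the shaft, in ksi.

ω = 2π·194/60 = 20.32 rad/s, so T = P/ω = 2.46×10³ / 20.32 = 121.1 N·m.
J = π(d_o⁴ − d_i⁴)/32 = π(0.0849⁴ − 0.0571⁴)/32 = 4.057×10^-6 m⁴.
τ_max = T·r/J = 121.1 × 0.0425 / 4.057×10^-6 = 1.267×10^6 Pa.

0.184 ksi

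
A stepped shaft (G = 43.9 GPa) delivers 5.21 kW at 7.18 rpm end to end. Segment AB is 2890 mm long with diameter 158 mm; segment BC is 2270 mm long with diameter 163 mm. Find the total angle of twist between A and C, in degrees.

0.723°

ω = 2π·7.18/60 = 0.7519 rad/s, so T = P/ω = 5.21×10³ / 0.7519 = 6929 N·m.
J_AB = π(0.158)⁴/32 = 6.12×10^-5 m⁴; J_BC = π(0.163)⁴/32 = 6.93×10^-5 m⁴.
θ = (T/G)·Σ L_i/J_i = (6929/43.9×10⁹)·(2.89/6.12×10^-5 + 2.27/6.93×10^-5) = 0.01263 rad.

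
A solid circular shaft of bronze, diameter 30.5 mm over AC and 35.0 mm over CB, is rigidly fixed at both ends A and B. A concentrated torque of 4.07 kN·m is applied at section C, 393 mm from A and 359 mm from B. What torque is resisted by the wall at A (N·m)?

1400 N·m

Compatibility: T_A·a/J_AC = T_B·b/J_CB with T_A + T_B = T₀.
J_AC = 8.50×10^-8 m⁴, J_CB = 1.47×10^-7 m⁴, so T_A = T₀·(J_AC/a)/((J_AC/a)+(J_CB/b)) = 1404 N·m, T_B = 2666 N·m.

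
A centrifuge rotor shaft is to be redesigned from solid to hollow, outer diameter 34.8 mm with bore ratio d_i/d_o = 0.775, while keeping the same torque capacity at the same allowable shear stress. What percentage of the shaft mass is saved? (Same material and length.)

46.2 %

Equal τ_max and T ⇒ the solid shaft needs d_s³ = d_o³(1−k⁴), so d_s = 34.8·(1−0.775⁴)^(1/3) = 29.98 mm.
Area ratio A_h/A_s = d_o²(1−k²)/d_s² = (1−k²)/(1−k⁴)^(2/3) = 0.5382.
Mass saving = 1 − 0.5382 = 46.2 %.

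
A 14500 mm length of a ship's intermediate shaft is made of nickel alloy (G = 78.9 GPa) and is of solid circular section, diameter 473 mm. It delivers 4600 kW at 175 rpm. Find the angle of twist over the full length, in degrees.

ω = 2π·175/60 = 18.33 rad/s, so T = P/ω = 4600×10³ / 18.33 = 251000 N·m.
J = πd⁴/32 = π(0.473)⁴/32 = 4.914×10^-3 m⁴.
θ = T·L/(G·J) = 251000 × 14.5 / (78.9×10⁹ × 4.914×10^-3) = 9.387×10^-3 rad.

0.538°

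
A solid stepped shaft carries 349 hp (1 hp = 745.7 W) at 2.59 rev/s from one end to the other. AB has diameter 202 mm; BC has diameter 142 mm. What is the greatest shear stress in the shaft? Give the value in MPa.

28.4 MPa

ω = 2π·2.59 = 16.27 rad/s, so T = P/ω = 349×745.7 / 16.27 = 15990 N·m.
Under the same torque, τ_max = 16T/(πd³) is largest where d is smallest — segment BC (d = 142 mm).
τ_max = 16·15990/(π·(0.142)³) = 2.845×10^7 Pa.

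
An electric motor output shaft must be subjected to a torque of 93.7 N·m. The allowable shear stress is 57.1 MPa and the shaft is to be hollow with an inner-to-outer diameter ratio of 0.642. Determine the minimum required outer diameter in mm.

21.6 mm

For a hollow shaft with d_i/d_o = 0.642: τ_max = 16T/(π d_o³ (1−k⁴)), so d_o = [16T/(π τ_allow (1−k⁴))]^(1/3) = [16·93.70/(π·5.71×10^7·0.8301)]^(1/3) = 0.02159 m.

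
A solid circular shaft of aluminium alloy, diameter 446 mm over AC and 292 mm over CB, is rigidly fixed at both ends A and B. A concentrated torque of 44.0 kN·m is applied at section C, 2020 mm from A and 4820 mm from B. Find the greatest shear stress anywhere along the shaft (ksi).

Compatibility: T_A·a/J_AC = T_B·b/J_CB with T_A + T_B = T₀.
J_AC = 3.88×10^-3 m⁴, J_CB = 7.14×10^-4 m⁴, so T_A = T₀·(J_AC/a)/((J_AC/a)+(J_CB/b)) = 40850 N·m, T_B = 3146 N·m.
τ in each portion: τ_AC = 2.35×10^6 Pa, τ_CB = 6.44×10^5 Pa; maximum is in AC.
τ_max = T_AC·r/J = 40850·0.223/3.88×10^-3 = 2.345×10^6 Pa.

0.340 ksi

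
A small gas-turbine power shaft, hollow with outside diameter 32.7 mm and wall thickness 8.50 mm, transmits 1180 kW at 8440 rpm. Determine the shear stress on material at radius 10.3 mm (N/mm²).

129 N/mm²

ω = 2π·8440/60 = 883.8 rad/s, so T = P/ω = 1180×10³ / 883.8 = 1335 N·m.
J = π(d_o⁴ − d_i⁴)/32 = π(0.0327⁴ − 0.0157⁴)/32 = 1.063×10^-7 m⁴.
Shear stress varies linearly with radius: τ = T·r/J = 1335 × 0.0103 / 1.063×10^-7 = 1.294×10^8 Pa.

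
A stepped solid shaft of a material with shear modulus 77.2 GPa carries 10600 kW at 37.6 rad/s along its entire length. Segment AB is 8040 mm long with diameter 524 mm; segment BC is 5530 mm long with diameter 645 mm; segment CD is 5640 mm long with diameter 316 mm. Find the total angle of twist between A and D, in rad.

ω = 37.6 rad/s, so T = P/ω = 10600×10³ / 37.60 = 281900 N·m.
J_AB = π(0.524)⁴/32 = 7.40×10^-3 m⁴; J_BC = π(0.645)⁴/32 = 0.0170 m⁴; J_CD = π(0.316)⁴/32 = 9.79×10^-4 m⁴.
θ = (T/G)·Σ L_i/J_i = (281900/77.2×10⁹)·(8.04/7.40×10^-3 + 5.53/0.0170 + 5.64/9.79×10^-4) = 0.02619 rad.

0.0262 rad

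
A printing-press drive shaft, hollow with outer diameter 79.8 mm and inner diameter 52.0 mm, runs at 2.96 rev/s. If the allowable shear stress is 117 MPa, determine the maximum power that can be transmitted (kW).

J = π(d_o⁴ − d_i⁴)/32 = π(0.0798⁴ − 0.0520⁴)/32 = 3.263×10^-6 m⁴.
T_max = τ_allow·J/r = 1.17×10^8 × 3.263×10^-6 / 0.0399 = 9569 N·m.
ω = 2π·2.96 = 18.60 rad/s, so P_max = T_max·ω = 1.780×10^5 W.

178 kW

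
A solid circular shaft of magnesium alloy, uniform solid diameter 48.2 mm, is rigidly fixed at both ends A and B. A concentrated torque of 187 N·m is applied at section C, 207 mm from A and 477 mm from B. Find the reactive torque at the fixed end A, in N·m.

130 N·m

With uniform GJ and both ends fixed, compatibility θ_AC = θ_CB gives T_A·a = T_B·b, together with T_A + T_B = T₀.
T_A = T₀·b/(a+b) = 187.0·477/684.0 = 130.4 N·m; T_B = 56.59 N·m.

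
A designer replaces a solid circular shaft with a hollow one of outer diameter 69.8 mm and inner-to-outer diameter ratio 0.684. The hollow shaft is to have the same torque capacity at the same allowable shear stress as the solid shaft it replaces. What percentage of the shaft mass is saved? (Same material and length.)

37.3 %

Equal τ_max and T ⇒ the solid shaft needs d_s³ = d_o³(1−k⁴), so d_s = 69.8·(1−0.684⁴)^(1/3) = 64.28 mm.
Area ratio A_h/A_s = d_o²(1−k²)/d_s² = (1−k²)/(1−k⁴)^(2/3) = 0.6274.
Mass saving = 1 − 0.6274 = 37.3 %.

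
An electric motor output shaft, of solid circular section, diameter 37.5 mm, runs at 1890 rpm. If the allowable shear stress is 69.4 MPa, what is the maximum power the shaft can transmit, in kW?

J = πd⁴/32 = π(0.0375)⁴/32 = 1.941×10^-7 m⁴.
T_max = τ_allow·J/r = 6.94×10^7 × 1.941×10^-7 / 0.0187 = 718.6 N·m.
ω = 2π·1890/60 = 197.9 rad/s, so P_max = T_max·ω = 1.422×10^5 W.

142 kW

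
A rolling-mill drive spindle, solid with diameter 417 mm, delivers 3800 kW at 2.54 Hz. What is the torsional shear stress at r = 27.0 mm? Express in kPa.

ω = 2π·2.54 = 15.96 rad/s, so T = P/ω = 3800×10³ / 15.96 = 238100 N·m.
J = πd⁴/32 = π(0.417)⁴/32 = 2.969×10^-3 m⁴.
Shear stress varies linearly with radius: τ = T·r/J = 238100 × 0.0270 / 2.969×10^-3 = 2.166×10^6 Pa.

2170 kPa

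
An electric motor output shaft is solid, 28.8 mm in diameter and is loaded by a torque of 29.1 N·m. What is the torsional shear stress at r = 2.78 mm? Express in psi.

J = πd⁴/32 = π(0.0288)⁴/32 = 6.754×10^-8 m⁴.
Shear stress varies linearly with radius: τ = T·r/J = 29.10 × 0.00278 / 6.754×10^-8 = 1.198×10^6 Pa.

174 psi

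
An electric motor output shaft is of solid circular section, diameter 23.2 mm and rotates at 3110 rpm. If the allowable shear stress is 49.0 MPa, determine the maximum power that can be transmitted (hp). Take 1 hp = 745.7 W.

52.5 hp

J = πd⁴/32 = π(0.0232)⁴/32 = 2.844×10^-8 m⁴.
T_max = τ_allow·J/r = 4.90×10^7 × 2.844×10^-8 / 0.0116 = 120.1 N·m.
ω = 2π·3110/60 = 325.7 rad/s, so P_max = T_max·ω = 3.913×10^4 W.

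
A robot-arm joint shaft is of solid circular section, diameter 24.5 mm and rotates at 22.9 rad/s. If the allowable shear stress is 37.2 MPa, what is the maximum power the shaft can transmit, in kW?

J = πd⁴/32 = π(0.0245)⁴/32 = 3.537×10^-8 m⁴.
T_max = τ_allow·J/r = 3.72×10^7 × 3.537×10^-8 / 0.0123 = 107.4 N·m.
ω = 22.9 rad/s, so P_max = T_max·ω = 2460 W.

2.46 kW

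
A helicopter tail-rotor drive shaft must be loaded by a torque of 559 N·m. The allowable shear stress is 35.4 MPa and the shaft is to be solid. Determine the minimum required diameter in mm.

43.2 mm

For a solid shaft τ_max = 16T/(πd³), so d = (16T/(π τ_allow))^(1/3) = (16·559.0/(π·3.54×10^7))^(1/3) = 0.04316 m.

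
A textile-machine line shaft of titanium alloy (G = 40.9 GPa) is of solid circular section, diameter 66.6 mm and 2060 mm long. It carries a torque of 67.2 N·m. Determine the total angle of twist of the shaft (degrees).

0.100°

J = πd⁴/32 = π(0.0666)⁴/32 = 1.932×10^-6 m⁴.
θ = T·L/(G·J) = 67.20 × 2.06 / (40.9×10⁹ × 1.932×10^-6) = 1.752×10^-3 rad.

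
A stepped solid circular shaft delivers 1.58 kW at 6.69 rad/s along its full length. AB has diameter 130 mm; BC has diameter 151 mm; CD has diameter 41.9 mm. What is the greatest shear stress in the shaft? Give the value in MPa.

ω = 6.69 rad/s, so T = P/ω = 1.58×10³ / 6.690 = 236.2 N·m.
Under the same torque, τ_max = 16T/(πd³) is largest where d is smallest — segment CD (d = 41.9 mm).
τ_max = 16·236.2/(π·(0.0419)³) = 1.635×10^7 Pa.

16.4 MPa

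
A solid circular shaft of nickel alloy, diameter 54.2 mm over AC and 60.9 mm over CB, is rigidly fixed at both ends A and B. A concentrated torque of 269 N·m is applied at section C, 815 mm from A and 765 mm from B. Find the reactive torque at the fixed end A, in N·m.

99.7 N·m

Compatibility: T_A·a/J_AC = T_B·b/J_CB with T_A + T_B = T₀.
J_AC = 8.47×10^-7 m⁴, J_CB = 1.35×10^-6 m⁴, so T_A = T₀·(J_AC/a)/((J_AC/a)+(J_CB/b)) = 99.70 N·m, T_B = 169.3 N·m.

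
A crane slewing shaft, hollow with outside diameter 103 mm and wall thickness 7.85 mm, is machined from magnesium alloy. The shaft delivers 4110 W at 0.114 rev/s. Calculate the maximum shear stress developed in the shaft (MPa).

55.3 MPa

ω = 2π·0.114 = 0.7163 rad/s, so T = P/ω = 4110 / 0.7163 = 5738 N·m.
J = π(d_o⁴ − d_i⁴)/32 = π(0.103⁴ − 0.0873⁴)/32 = 5.347×10^-6 m⁴.
τ_max = T·r/J = 5738 × 0.0515 / 5.347×10^-6 = 5.526×10^7 Pa.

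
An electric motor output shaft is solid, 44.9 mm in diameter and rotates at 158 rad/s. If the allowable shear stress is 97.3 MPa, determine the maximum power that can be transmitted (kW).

J = πd⁴/32 = π(0.0449)⁴/32 = 3.990×10^-7 m⁴.
T_max = τ_allow·J/r = 9.73×10^7 × 3.990×10^-7 / 0.0224 = 1729 N·m.
ω = 158 rad/s, so P_max = T_max·ω = 2.732×10^5 W.

273 kW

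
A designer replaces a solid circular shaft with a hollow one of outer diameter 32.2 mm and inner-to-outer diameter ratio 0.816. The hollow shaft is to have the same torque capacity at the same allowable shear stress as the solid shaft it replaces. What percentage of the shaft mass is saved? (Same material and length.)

50.6 %

Equal τ_max and T ⇒ the solid shaft needs d_s³ = d_o³(1−k⁴), so d_s = 32.2·(1−0.816⁴)^(1/3) = 26.49 mm.
Area ratio A_h/A_s = d_o²(1−k²)/d_s² = (1−k²)/(1−k⁴)^(2/3) = 0.4938.
Mass saving = 1 − 0.4938 = 50.6 %.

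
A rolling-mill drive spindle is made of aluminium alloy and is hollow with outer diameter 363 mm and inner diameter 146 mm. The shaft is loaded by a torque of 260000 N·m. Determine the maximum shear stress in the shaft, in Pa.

J = π(d_o⁴ − d_i⁴)/32 = π(0.363⁴ − 0.146⁴)/32 = 1.660×10^-3 m⁴.
τ_max = T·r/J = 260000 × 0.181 / 1.660×10^-3 = 2.843×10^7 Pa.

2.84e7 Pa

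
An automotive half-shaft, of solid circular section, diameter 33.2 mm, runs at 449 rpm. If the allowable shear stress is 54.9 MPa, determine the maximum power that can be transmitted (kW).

J = πd⁴/32 = π(0.0332)⁴/32 = 1.193×10^-7 m⁴.
T_max = τ_allow·J/r = 5.49×10^7 × 1.193×10^-7 / 0.0166 = 394.5 N·m.
ω = 2π·449/60 = 47.02 rad/s, so P_max = T_max·ω = 1.855×10^4 W.

18.5 kW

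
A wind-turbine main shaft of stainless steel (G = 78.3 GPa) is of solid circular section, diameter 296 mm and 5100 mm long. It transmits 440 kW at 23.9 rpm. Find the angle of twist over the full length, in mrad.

15.2 mrad

ω = 2π·23.9/60 = 2.503 rad/s, so T = P/ω = 440×10³ / 2.503 = 175800 N·m.
J = πd⁴/32 = π(0.296)⁴/32 = 7.536×10^-4 m⁴.
θ = T·L/(G·J) = 175800 × 5.10 / (78.3×10⁹ × 7.536×10^-4) = 0.01519 rad.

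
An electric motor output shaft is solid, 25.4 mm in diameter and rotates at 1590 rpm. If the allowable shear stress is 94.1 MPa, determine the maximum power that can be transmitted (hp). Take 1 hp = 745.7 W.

67.6 hp

J = πd⁴/32 = π(0.0254)⁴/32 = 4.086×10^-8 m⁴.
T_max = τ_allow·J/r = 9.41×10^7 × 4.086×10^-8 / 0.0127 = 302.8 N·m.
ω = 2π·1590/60 = 166.5 rad/s, so P_max = T_max·ω = 5.041×10^4 W.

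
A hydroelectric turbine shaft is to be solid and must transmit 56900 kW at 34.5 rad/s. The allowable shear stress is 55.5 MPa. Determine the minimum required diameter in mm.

533 mm

ω = 34.5 rad/s, so T = P/ω = 56900×10³ / 34.50 = 1.649e6 N·m.
For a solid shaft τ_max = 16T/(πd³), so d = (16T/(π τ_allow))^(1/3) = (16·1.649e6/(π·5.55×10^7))^(1/3) = 0.5329 m.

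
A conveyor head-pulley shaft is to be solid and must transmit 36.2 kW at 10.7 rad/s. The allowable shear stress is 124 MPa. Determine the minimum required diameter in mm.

51.8 mm

ω = 10.7 rad/s, so T = P/ω = 36.2×10³ / 10.70 = 3383 N·m.
For a solid shaft τ_max = 16T/(πd³), so d = (16T/(π τ_allow))^(1/3) = (16·3383/(π·1.24×10^8))^(1/3) = 0.05180 m.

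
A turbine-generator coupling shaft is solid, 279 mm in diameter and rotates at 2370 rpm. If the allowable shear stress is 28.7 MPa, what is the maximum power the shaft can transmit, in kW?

30400 kW

J = πd⁴/32 = π(0.279)⁴/32 = 5.949×10^-4 m⁴.
T_max = τ_allow·J/r = 2.87×10^7 × 5.949×10^-4 / 0.140 = 122400 N·m.
ω = 2π·2370/60 = 248.2 rad/s, so P_max = T_max·ω = 3.037×10^7 W.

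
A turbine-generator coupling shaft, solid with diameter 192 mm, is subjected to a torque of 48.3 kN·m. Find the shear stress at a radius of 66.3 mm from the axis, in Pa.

2.40e7 Pa

J = πd⁴/32 = π(0.192)⁴/32 = 1.334×10^-4 m⁴.
Shear stress varies linearly with radius: τ = T·r/J = 48300 × 0.0663 / 1.334×10^-4 = 2.400×10^7 Pa.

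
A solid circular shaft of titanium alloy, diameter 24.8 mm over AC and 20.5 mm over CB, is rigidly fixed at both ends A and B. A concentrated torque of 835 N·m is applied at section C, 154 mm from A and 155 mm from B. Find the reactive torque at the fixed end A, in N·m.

Compatibility: T_A·a/J_AC = T_B·b/J_CB with T_A + T_B = T₀.
J_AC = 3.71×10^-8 m⁴, J_CB = 1.73×10^-8 m⁴, so T_A = T₀·(J_AC/a)/((J_AC/a)+(J_CB/b)) = 570.4 N·m, T_B = 264.6 N·m.

570 N·m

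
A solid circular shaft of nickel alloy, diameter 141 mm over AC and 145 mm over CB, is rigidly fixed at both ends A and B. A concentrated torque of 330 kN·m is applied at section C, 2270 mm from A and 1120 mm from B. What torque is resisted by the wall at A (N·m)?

101000 N·m

Compatibility: T_A·a/J_AC = T_B·b/J_CB with T_A + T_B = T₀.
J_AC = 3.88×10^-5 m⁴, J_CB = 4.34×10^-5 m⁴, so T_A = T₀·(J_AC/a)/((J_AC/a)+(J_CB/b)) = 101000 N·m, T_B = 229000 N·m.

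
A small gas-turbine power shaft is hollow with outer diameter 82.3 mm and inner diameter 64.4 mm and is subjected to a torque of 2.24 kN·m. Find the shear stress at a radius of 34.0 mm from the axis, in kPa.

J = π(d_o⁴ − d_i⁴)/32 = π(0.0823⁴ − 0.0644⁴)/32 = 2.815×10^-6 m⁴.
Shear stress varies linearly with radius: τ = T·r/J = 2240 × 0.0340 / 2.815×10^-6 = 2.705×10^7 Pa.

27100 kPa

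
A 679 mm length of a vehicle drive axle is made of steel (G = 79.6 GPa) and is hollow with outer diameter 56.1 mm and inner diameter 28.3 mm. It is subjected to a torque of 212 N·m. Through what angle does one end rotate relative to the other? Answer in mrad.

1.99 mrad

J = π(d_o⁴ − d_i⁴)/32 = π(0.0561⁴ − 0.0283⁴)/32 = 9.094×10^-7 m⁴.
θ = T·L/(G·J) = 212.0 × 0.679 / (79.6×10⁹ × 9.094×10^-7) = 1.988×10^-3 rad.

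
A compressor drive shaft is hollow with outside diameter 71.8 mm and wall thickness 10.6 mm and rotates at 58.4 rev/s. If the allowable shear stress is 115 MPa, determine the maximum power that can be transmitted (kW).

2310 kW

J = π(d_o⁴ − d_i⁴)/32 = π(0.0718⁴ − 0.0506⁴)/32 = 1.966×10^-6 m⁴.
T_max = τ_allow·J/r = 1.15×10^8 × 1.966×10^-6 / 0.0359 = 6296 N·m.
ω = 2π·58.4 = 366.9 rad/s, so P_max = T_max·ω = 2.310×10^6 W.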